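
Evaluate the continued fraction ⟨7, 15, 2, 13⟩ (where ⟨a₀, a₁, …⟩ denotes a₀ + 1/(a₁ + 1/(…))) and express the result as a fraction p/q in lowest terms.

2953/418

Starting at the tail and folding back:
Start with 13.
2 + 1/(13/1) = 2 + 1/13 = 27/13
15 + 1/(27/13) = 15 + 13/27 = 418/27
7 + 1/(418/27) = 7 + 27/418 = 2953/418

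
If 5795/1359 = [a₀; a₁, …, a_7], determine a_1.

Run the Euclidean algorithm, recording each quotient:
5795 = 4·1359 + 359, so a_0 = 4
1359 = 3·359 + 282, so a_1 = 3

3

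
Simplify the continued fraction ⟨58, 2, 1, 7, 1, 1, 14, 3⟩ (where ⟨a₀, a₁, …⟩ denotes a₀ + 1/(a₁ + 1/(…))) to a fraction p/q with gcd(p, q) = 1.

Start with 3.
14 + 1/(3/1) = 14 + 1/3 = 43/3
1 + 1/(43/3) = 1 + 3/43 = 46/43
1 + 1/(46/43) = 1 + 43/46 = 89/46
7 + 1/(89/46) = 7 + 46/89 = 669/89
1 + 1/(669/89) = 1 + 89/669 = 758/669
2 + 1/(758/669) = 2 + 669/758 = 2185/758
58 + 1/(2185/758) = 58 + 758/2185 = 127488/2185

127488/2185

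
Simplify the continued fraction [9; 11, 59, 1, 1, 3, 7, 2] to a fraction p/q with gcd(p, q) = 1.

650281/71532

Use the convergent recurrence hₖ = aₖ·hₖ₋₁ + hₖ₋₂ (and likewise for the denominators kₖ):
a_0 = 9: 9/1
a_1 = 11: 100/11
a_2 = 59: 5909/650
a_3 = 1: 6009/661
a_4 = 1: 11918/1311
a_5 = 3: 41763/4594
a_6 = 7: 304259/33469
a_7 = 2: 650281/71532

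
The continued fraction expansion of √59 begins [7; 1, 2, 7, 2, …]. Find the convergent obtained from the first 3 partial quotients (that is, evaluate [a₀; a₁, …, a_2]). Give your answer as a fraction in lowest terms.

Work from the innermost term outward:
Start with 2.
1 + 1/(2/1) = 1 + 1/2 = 3/2
7 + 1/(3/2) = 7 + 2/3 = 23/3

23/3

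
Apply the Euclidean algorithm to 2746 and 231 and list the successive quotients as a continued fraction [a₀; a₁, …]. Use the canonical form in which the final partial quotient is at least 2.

[11; 1, 7, 1, 7, 1, 2]

2746 = 11·231 + 205, so a_0 = 11
231 = 1·205 + 26, so a_1 = 1
205 = 7·26 + 23, so a_2 = 7
26 = 1·23 + 3, so a_3 = 1
23 = 7·3 + 2, so a_4 = 7
3 = 1·2 + 1, so a_5 = 1
2 = 2·1 + 0, so a_6 = 2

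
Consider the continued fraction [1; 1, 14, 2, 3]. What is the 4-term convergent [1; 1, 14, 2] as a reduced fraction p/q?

60/31

Starting at the tail and folding back:
Start with 2.
14 + 1/(2/1) = 14 + 1/2 = 29/2
1 + 1/(29/2) = 1 + 2/29 = 31/29
1 + 1/(31/29) = 1 + 29/31 = 60/31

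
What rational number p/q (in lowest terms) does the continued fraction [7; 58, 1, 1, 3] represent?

Use the convergent recurrence hₖ = aₖ·hₖ₋₁ + hₖ₋₂ (and likewise for the denominators kₖ):
a_0 = 7: 7/1
a_1 = 58: 407/58
a_2 = 1: 414/59
a_3 = 1: 821/117
a_4 = 3: 2877/410

2877/410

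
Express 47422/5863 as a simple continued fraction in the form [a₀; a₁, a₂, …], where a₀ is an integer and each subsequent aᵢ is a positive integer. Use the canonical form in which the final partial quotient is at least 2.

[8; 11, 3, 7, 5, 1, 3]

⌊47422/5863⌋ = 8, remainder 518
⌊5863/518⌋ = 11, remainder 165
⌊518/165⌋ = 3, remainder 23
⌊165/23⌋ = 7, remainder 4
⌊23/4⌋ = 5, remainder 3
⌊4/3⌋ = 1, remainder 1
⌊3/1⌋ = 3, remainder 0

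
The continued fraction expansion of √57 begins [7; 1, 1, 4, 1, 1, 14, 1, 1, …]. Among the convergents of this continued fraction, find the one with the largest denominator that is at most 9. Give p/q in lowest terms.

68/9

a_0 = 7: 7/1  (≤ bound)
a_1 = 1: 8/1  (≤ bound)
a_2 = 1: 15/2  (≤ bound)
a_3 = 4: 68/9  (≤ bound)
a_4 = 1: 83/11  (> 9, stop)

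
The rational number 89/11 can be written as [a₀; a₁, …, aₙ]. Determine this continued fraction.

⌊89/11⌋ = 8, remainder 1
⌊11/1⌋ = 11, remainder 0

[8; 11]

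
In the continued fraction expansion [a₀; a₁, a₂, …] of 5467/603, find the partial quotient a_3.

5467 ÷ 603 → quotient 9, remainder 40
603 ÷ 40 → quotient 15, remainder 3
40 ÷ 3 → quotient 13, remainder 1
3 ÷ 1 → quotient 3, remainder 0

3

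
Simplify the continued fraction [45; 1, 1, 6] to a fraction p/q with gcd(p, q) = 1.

Use the convergent recurrence hₖ = aₖ·hₖ₋₁ + hₖ₋₂ (and likewise for the denominators kₖ):
a_0 = 45: 45/1
a_1 = 1: 46/1
a_2 = 1: 91/2
a_3 = 6: 592/13

592/13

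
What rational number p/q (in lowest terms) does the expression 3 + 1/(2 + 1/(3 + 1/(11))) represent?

Work from the innermost term outward:
Start with 11.
3 + 1/(11/1) = 3 + 1/11 = 34/11
2 + 1/(34/11) = 2 + 11/34 = 79/34
3 + 1/(79/34) = 3 + 34/79 = 271/79

271/79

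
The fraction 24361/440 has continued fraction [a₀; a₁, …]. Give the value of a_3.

24361 ÷ 440 → quotient 55, remainder 161
440 ÷ 161 → quotient 2, remainder 118
161 ÷ 118 → quotient 1, remainder 43
118 ÷ 43 → quotient 2, remainder 32

2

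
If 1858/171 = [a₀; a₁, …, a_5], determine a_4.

3

Run the Euclidean algorithm, recording each quotient:
1858 ÷ 171 → quotient 10, remainder 148
171 ÷ 148 → quotient 1, remainder 23
148 ÷ 23 → quotient 6, remainder 10
23 ÷ 10 → quotient 2, remainder 3
10 ÷ 3 → quotient 3, remainder 1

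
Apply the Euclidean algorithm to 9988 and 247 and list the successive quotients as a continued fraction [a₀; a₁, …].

[40; 2, 3, 2, 15]

9988 ÷ 247 → quotient 40, remainder 108
247 ÷ 108 → quotient 2, remainder 31
108 ÷ 31 → quotient 3, remainder 15
31 ÷ 15 → quotient 2, remainder 1
15 ÷ 1 → quotient 15, remainder 0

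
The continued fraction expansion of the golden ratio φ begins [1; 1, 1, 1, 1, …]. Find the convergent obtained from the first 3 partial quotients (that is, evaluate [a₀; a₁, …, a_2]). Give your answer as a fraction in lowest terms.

3/2

Start with 1.
1 + 1/(1/1) = 1 + 1/1 = 2/1
1 + 1/(2/1) = 1 + 1/2 = 3/2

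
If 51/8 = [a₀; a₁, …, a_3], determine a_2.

1

51 ÷ 8 → quotient 6, remainder 3
8 ÷ 3 → quotient 2, remainder 2
3 ÷ 2 → quotient 1, remainder 1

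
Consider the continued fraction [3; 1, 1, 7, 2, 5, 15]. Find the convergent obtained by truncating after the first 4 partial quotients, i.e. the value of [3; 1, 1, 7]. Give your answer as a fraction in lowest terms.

53/15

Use the convergent recurrence hₖ = aₖ·hₖ₋₁ + hₖ₋₂ (and likewise for the denominators kₖ):
a_0 = 3: 3/1
a_1 = 1: 4/1
a_2 = 1: 7/2
a_3 = 7: 53/15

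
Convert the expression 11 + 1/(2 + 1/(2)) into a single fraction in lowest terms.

Starting at the tail and folding back:
Start with 2.
2 + 1/(2/1) = 2 + 1/2 = 5/2
11 + 1/(5/2) = 11 + 2/5 = 57/5

57/5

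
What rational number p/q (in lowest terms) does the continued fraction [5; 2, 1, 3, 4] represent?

Build up convergents one term at a time:
a_0 = 5: 5/1
a_1 = 2: 11/2
a_2 = 1: 16/3
a_3 = 3: 59/11
a_4 = 4: 252/47

252/47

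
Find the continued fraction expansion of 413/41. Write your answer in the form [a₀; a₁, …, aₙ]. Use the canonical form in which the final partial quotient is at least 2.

413 ÷ 41 → quotient 10, remainder 3
41 ÷ 3 → quotient 13, remainder 2
3 ÷ 2 → quotient 1, remainder 1
2 ÷ 1 → quotient 2, remainder 0

[10; 13, 1, 2]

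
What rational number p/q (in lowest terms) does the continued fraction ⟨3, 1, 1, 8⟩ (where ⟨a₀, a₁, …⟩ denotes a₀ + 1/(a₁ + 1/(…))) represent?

a_0 = 3: 3/1
a_1 = 1: 4/1
a_2 = 1: 7/2
a_3 = 8: 60/17

60/17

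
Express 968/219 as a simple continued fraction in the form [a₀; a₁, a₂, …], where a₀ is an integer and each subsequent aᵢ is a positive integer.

Repeatedly divide and take the remainder:
⌊968/219⌋ = 4, remainder 92
⌊219/92⌋ = 2, remainder 35
⌊92/35⌋ = 2, remainder 22
⌊35/22⌋ = 1, remainder 13
⌊22/13⌋ = 1, remainder 9
⌊13/9⌋ = 1, remainder 4
⌊9/4⌋ = 2, remainder 1
⌊4/1⌋ = 4, remainder 0

[4; 2, 2, 1, 1, 1, 2, 4]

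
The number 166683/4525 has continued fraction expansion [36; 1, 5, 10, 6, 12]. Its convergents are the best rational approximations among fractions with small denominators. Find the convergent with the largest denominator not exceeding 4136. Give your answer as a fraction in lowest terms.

List convergents until the denominator exceeds the bound:
a_0 = 36: 36/1  (≤ bound)
a_1 = 1: 37/1  (≤ bound)
a_2 = 5: 221/6  (≤ bound)
a_3 = 10: 2247/61  (≤ bound)
a_4 = 6: 13703/372  (≤ bound)
a_5 = 12: 166683/4525  (> 4136, stop)

13703/372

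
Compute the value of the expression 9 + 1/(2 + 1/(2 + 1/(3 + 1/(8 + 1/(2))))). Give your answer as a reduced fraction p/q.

2814/299

Start with 2.
8 + 1/(2/1) = 8 + 1/2 = 17/2
3 + 1/(17/2) = 3 + 2/17 = 53/17
2 + 1/(53/17) = 2 + 17/53 = 123/53
2 + 1/(123/53) = 2 + 53/123 = 299/123
9 + 1/(299/123) = 9 + 123/299 = 2814/299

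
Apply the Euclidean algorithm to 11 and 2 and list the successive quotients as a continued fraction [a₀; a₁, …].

11 ÷ 2 → quotient 5, remainder 1
2 ÷ 1 → quotient 2, remainder 0

[5; 2]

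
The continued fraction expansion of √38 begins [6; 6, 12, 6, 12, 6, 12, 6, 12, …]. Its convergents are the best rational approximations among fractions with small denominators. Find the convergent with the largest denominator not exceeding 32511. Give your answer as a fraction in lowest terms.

a_0 = 6: 6/1  (≤ bound)
a_1 = 6: 37/6  (≤ bound)
a_2 = 12: 450/73  (≤ bound)
a_3 = 6: 2737/444  (≤ bound)
a_4 = 12: 33294/5401  (≤ bound)
a_5 = 6: 202501/32850  (> 32511, stop)

33294/5401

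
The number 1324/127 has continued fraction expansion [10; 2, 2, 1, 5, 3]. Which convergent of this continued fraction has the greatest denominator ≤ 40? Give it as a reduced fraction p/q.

a_0 = 10: 10/1  (≤ bound)
a_1 = 2: 21/2  (≤ bound)
a_2 = 2: 52/5  (≤ bound)
a_3 = 1: 73/7  (≤ bound)
a_4 = 5: 417/40  (≤ bound)
a_5 = 3: 1324/127  (> 40, stop)

417/40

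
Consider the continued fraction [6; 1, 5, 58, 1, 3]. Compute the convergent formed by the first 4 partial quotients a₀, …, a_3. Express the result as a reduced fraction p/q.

Starting at the tail and folding back:
Start with 58.
5 + 1/(58/1) = 5 + 1/58 = 291/58
1 + 1/(291/58) = 1 + 58/291 = 349/291
6 + 1/(349/291) = 6 + 291/349 = 2385/349

2385/349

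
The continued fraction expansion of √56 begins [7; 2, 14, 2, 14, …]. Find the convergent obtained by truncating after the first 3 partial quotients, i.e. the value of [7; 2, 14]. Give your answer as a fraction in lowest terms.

217/29

Start with 14.
2 + 1/(14/1) = 2 + 1/14 = 29/14
7 + 1/(29/14) = 7 + 14/29 = 217/29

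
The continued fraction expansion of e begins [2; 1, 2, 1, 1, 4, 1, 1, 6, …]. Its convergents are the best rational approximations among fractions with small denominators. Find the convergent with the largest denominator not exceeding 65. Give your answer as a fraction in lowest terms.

List convergents until the denominator exceeds the bound:
a_0 = 2: 2/1  (≤ bound)
a_1 = 1: 3/1  (≤ bound)
a_2 = 2: 8/3  (≤ bound)
a_3 = 1: 11/4  (≤ bound)
a_4 = 1: 19/7  (≤ bound)
a_5 = 4: 87/32  (≤ bound)
a_6 = 1: 106/39  (≤ bound)
a_7 = 1: 193/71  (> 65, stop)

106/39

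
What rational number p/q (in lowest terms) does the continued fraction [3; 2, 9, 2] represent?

Build up convergents one term at a time:
a_0 = 3: 3/1
a_1 = 2: 7/2
a_2 = 9: 66/19
a_3 = 2: 139/40

139/40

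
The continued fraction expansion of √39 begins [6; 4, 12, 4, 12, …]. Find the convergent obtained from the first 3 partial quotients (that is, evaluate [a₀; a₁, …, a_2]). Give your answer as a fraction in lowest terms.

Collapse the nested fraction from the inside out:
Start with 12.
4 + 1/(12/1) = 4 + 1/12 = 49/12
6 + 1/(49/12) = 6 + 12/49 = 306/49

306/49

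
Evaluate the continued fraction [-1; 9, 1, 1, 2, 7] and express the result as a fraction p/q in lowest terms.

-318/355

a_0 = -1: -1/1
a_1 = 9: -8/9
a_2 = 1: -9/10
a_3 = 1: -17/19
a_4 = 2: -43/48
a_5 = 7: -318/355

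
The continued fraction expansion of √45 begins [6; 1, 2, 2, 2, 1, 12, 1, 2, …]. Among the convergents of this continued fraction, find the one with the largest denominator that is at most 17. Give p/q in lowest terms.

114/17

List convergents until the denominator exceeds the bound:
a_0 = 6: 6/1  (≤ bound)
a_1 = 1: 7/1  (≤ bound)
a_2 = 2: 20/3  (≤ bound)
a_3 = 2: 47/7  (≤ bound)
a_4 = 2: 114/17  (≤ bound)
a_5 = 1: 161/24  (> 17, stop)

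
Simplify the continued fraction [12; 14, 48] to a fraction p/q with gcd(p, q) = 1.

8124/673

a_0 = 12: 12/1
a_1 = 14: 169/14
a_2 = 48: 8124/673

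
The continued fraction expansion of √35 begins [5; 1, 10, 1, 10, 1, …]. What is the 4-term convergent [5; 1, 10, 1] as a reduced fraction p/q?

71/12

a_0 = 5: 5/1
a_1 = 1: 6/1
a_2 = 10: 65/11
a_3 = 1: 71/12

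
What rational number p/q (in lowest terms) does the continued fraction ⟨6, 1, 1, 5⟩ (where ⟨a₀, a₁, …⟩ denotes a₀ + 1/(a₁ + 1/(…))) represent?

72/11

Use the convergent recurrence hₖ = aₖ·hₖ₋₁ + hₖ₋₂ (and likewise for the denominators kₖ):
a_0 = 6: 6/1
a_1 = 1: 7/1
a_2 = 1: 13/2
a_3 = 5: 72/11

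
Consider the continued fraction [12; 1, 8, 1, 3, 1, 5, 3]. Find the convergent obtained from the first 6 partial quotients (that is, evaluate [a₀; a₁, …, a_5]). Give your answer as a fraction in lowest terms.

632/49

Use the convergent recurrence hₖ = aₖ·hₖ₋₁ + hₖ₋₂ (and likewise for the denominators kₖ):
a_0 = 12: 12/1
a_1 = 1: 13/1
a_2 = 8: 116/9
a_3 = 1: 129/10
a_4 = 3: 503/39
a_5 = 1: 632/49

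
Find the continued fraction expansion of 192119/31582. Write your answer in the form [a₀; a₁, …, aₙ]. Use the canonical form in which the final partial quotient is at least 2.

[6; 12, 45, 3, 2, 2, 3]

⌊192119/31582⌋ = 6, remainder 2627
⌊31582/2627⌋ = 12, remainder 58
⌊2627/58⌋ = 45, remainder 17
⌊58/17⌋ = 3, remainder 7
⌊17/7⌋ = 2, remainder 3
⌊7/3⌋ = 2, remainder 1
⌊3/1⌋ = 3, remainder 0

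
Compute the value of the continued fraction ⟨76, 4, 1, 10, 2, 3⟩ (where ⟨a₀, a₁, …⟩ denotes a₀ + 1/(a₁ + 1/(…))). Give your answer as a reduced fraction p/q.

Starting at the tail and folding back:
Start with 3.
2 + 1/(3/1) = 2 + 1/3 = 7/3
10 + 1/(7/3) = 10 + 3/7 = 73/7
1 + 1/(73/7) = 1 + 7/73 = 80/73
4 + 1/(80/73) = 4 + 73/80 = 393/80
76 + 1/(393/80) = 76 + 80/393 = 29948/393

29948/393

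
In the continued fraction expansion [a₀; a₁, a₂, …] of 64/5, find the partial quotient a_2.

4

⌊64/5⌋ = 12, remainder 4
⌊5/4⌋ = 1, remainder 1
⌊4/1⌋ = 4, remainder 0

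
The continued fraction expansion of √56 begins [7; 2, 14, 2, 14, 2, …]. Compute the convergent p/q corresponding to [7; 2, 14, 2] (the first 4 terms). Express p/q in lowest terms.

449/60

Build up convergents one term at a time:
a_0 = 7: 7/1
a_1 = 2: 15/2
a_2 = 14: 217/29
a_3 = 2: 449/60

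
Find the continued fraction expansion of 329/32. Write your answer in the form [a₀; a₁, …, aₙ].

[10; 3, 1, 1, 4]

329 = 10·32 + 9, so a_0 = 10
32 = 3·9 + 5, so a_1 = 3
9 = 1·5 + 4, so a_2 = 1
5 = 1·4 + 1, so a_3 = 1
4 = 4·1 + 0, so a_4 = 4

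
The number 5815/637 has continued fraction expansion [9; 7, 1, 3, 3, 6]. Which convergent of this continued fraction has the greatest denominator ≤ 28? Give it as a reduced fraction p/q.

73/8

a_0 = 9: 9/1  (≤ bound)
a_1 = 7: 64/7  (≤ bound)
a_2 = 1: 73/8  (≤ bound)
a_3 = 3: 283/31  (> 28, stop)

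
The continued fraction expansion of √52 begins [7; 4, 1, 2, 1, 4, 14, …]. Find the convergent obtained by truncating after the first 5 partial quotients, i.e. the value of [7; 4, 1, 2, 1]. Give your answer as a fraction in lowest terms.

a_0 = 7: 7/1
a_1 = 4: 29/4
a_2 = 1: 36/5
a_3 = 2: 101/14
a_4 = 1: 137/19

137/19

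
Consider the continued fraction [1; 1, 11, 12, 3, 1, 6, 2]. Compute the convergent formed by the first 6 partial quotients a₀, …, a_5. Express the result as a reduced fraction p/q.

1135/592

Compute successive convergents:
a_0 = 1: 1/1
a_1 = 1: 2/1
a_2 = 11: 23/12
a_3 = 12: 278/145
a_4 = 3: 857/447
a_5 = 1: 1135/592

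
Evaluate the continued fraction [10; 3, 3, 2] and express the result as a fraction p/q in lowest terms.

Start with 2.
3 + 1/(2/1) = 3 + 1/2 = 7/2
3 + 1/(7/2) = 3 + 2/7 = 23/7
10 + 1/(23/7) = 10 + 7/23 = 237/23

237/23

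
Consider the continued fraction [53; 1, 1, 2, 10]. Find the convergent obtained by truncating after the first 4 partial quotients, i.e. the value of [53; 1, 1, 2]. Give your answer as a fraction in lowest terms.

268/5

a_0 = 53: 53/1
a_1 = 1: 54/1
a_2 = 1: 107/2
a_3 = 2: 268/5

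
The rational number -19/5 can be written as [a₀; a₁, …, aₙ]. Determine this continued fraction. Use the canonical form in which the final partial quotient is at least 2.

[-4; 5]

Run the Euclidean algorithm, recording each quotient:
-19 = -4·5 + 1, so a_0 = -4
5 = 5·1 + 0, so a_1 = 5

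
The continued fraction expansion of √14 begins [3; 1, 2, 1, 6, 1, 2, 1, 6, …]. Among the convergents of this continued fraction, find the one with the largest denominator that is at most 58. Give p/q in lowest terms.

a_0 = 3: 3/1  (≤ bound)
a_1 = 1: 4/1  (≤ bound)
a_2 = 2: 11/3  (≤ bound)
a_3 = 1: 15/4  (≤ bound)
a_4 = 6: 101/27  (≤ bound)
a_5 = 1: 116/31  (≤ bound)
a_6 = 2: 333/89  (> 58, stop)

116/31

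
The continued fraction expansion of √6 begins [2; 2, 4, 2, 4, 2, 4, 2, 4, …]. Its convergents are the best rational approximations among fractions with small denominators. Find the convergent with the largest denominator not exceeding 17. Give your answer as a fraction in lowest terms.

22/9

List convergents until the denominator exceeds the bound:
a_0 = 2: 2/1  (≤ bound)
a_1 = 2: 5/2  (≤ bound)
a_2 = 4: 22/9  (≤ bound)
a_3 = 2: 49/20  (> 17, stop)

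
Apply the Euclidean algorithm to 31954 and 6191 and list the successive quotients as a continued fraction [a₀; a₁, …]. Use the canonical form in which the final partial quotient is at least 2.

Apply division with remainder until the remainder is 0:
⌊31954/6191⌋ = 5, remainder 999
⌊6191/999⌋ = 6, remainder 197
⌊999/197⌋ = 5, remainder 14
⌊197/14⌋ = 14, remainder 1
⌊14/1⌋ = 14, remainder 0

[5; 6, 5, 14, 14]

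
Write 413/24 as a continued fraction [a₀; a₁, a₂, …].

[17; 4, 1, 4]

Repeatedly divide and take the remainder:
⌊413/24⌋ = 17, remainder 5
⌊24/5⌋ = 4, remainder 4
⌊5/4⌋ = 1, remainder 1
⌊4/1⌋ = 4, remainder 0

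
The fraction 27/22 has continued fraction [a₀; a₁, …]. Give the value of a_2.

Apply division with remainder until the remainder is 0:
27 ÷ 22 → quotient 1, remainder 5
22 ÷ 5 → quotient 4, remainder 2
5 ÷ 2 → quotient 2, remainder 1

2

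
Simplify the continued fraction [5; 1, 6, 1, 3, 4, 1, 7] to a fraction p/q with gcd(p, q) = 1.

7474/1273

a_0 = 5: 5/1
a_1 = 1: 6/1
a_2 = 6: 41/7
a_3 = 1: 47/8
a_4 = 3: 182/31
a_5 = 4: 775/132
a_6 = 1: 957/163
a_7 = 7: 7474/1273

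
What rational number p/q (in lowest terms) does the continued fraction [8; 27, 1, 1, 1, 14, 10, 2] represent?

206714/25723

Start with 2.
10 + 1/(2/1) = 10 + 1/2 = 21/2
14 + 1/(21/2) = 14 + 2/21 = 296/21
1 + 1/(296/21) = 1 + 21/296 = 317/296
1 + 1/(317/296) = 1 + 296/317 = 613/317
1 + 1/(613/317) = 1 + 317/613 = 930/613
27 + 1/(930/613) = 27 + 613/930 = 25723/930
8 + 1/(25723/930) = 8 + 930/25723 = 206714/25723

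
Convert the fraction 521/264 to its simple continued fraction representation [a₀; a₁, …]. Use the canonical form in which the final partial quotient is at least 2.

521 ÷ 264 → quotient 1, remainder 257
264 ÷ 257 → quotient 1, remainder 7
257 ÷ 7 → quotient 36, remainder 5
7 ÷ 5 → quotient 1, remainder 2
5 ÷ 2 → quotient 2, remainder 1
2 ÷ 1 → quotient 2, remainder 0

[1; 1, 36, 1, 2, 2]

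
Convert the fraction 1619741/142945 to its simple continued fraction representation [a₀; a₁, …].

Repeatedly divide and take the remainder:
⌊1619741/142945⌋ = 11, remainder 47346
⌊142945/47346⌋ = 3, remainder 907
⌊47346/907⌋ = 52, remainder 182
⌊907/182⌋ = 4, remainder 179
⌊182/179⌋ = 1, remainder 3
⌊179/3⌋ = 59, remainder 2
⌊3/2⌋ = 1, remainder 1
⌊2/1⌋ = 2, remainder 0

[11; 3, 52, 4, 1, 59, 1, 2]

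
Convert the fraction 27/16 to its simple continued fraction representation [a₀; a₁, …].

[1; 1, 2, 5]

⌊27/16⌋ = 1, remainder 11
⌊16/11⌋ = 1, remainder 5
⌊11/5⌋ = 2, remainder 1
⌊5/1⌋ = 5, remainder 0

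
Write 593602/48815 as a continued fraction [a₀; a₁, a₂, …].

[12; 6, 4, 6, 2, 35, 1, 3]

Run the Euclidean algorithm, recording each quotient:
⌊593602/48815⌋ = 12, remainder 7822
⌊48815/7822⌋ = 6, remainder 1883
⌊7822/1883⌋ = 4, remainder 290
⌊1883/290⌋ = 6, remainder 143
⌊290/143⌋ = 2, remainder 4
⌊143/4⌋ = 35, remainder 3
⌊4/3⌋ = 1, remainder 1
⌊3/1⌋ = 3, remainder 0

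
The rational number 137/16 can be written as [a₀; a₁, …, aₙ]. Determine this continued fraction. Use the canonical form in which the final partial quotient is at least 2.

[8; 1, 1, 3, 2]

137 ÷ 16 → quotient 8, remainder 9
16 ÷ 9 → quotient 1, remainder 7
9 ÷ 7 → quotient 1, remainder 2
7 ÷ 2 → quotient 3, remainder 1
2 ÷ 1 → quotient 2, remainder 0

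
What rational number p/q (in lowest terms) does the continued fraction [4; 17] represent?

69/17

Build up convergents one term at a time:
a_0 = 4: 4/1
a_1 = 17: 69/17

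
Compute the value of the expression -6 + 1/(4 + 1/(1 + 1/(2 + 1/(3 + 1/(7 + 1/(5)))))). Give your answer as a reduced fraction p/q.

Use the convergent recurrence hₖ = aₖ·hₖ₋₁ + hₖ₋₂ (and likewise for the denominators kₖ):
a_0 = -6: -6/1
a_1 = 4: -23/4
a_2 = 1: -29/5
a_3 = 2: -81/14
a_4 = 3: -272/47
a_5 = 7: -1985/343
a_6 = 5: -10197/1762

-10197/1762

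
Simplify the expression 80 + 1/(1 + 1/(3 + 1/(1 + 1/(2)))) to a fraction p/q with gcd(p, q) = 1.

Start with 2.
1 + 1/(2/1) = 1 + 1/2 = 3/2
3 + 1/(3/2) = 3 + 2/3 = 11/3
1 + 1/(11/3) = 1 + 3/11 = 14/11
80 + 1/(14/11) = 80 + 11/14 = 1131/14

1131/14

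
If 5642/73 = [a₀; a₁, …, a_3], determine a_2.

⌊5642/73⌋ = 77, remainder 21
⌊73/21⌋ = 3, remainder 10
⌊21/10⌋ = 2, remainder 1

2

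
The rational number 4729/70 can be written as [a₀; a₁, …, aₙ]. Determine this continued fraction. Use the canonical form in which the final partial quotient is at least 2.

4729 ÷ 70 → quotient 67, remainder 39
70 ÷ 39 → quotient 1, remainder 31
39 ÷ 31 → quotient 1, remainder 8
31 ÷ 8 → quotient 3, remainder 7
8 ÷ 7 → quotient 1, remainder 1
7 ÷ 1 → quotient 7, remainder 0

[67; 1, 1, 3, 1, 7]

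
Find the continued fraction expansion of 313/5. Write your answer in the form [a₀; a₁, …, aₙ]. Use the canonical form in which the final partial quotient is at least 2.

313 = 62·5 + 3, so a_0 = 62
5 = 1·3 + 2, so a_1 = 1
3 = 1·2 + 1, so a_2 = 1
2 = 2·1 + 0, so a_3 = 2

[62; 1, 1, 2]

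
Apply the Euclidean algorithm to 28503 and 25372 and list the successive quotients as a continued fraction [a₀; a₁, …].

[1; 8, 9, 1, 1, 1, 35, 3]

Apply division with remainder until the remainder is 0:
⌊28503/25372⌋ = 1, remainder 3131
⌊25372/3131⌋ = 8, remainder 324
⌊3131/324⌋ = 9, remainder 215
⌊324/215⌋ = 1, remainder 109
⌊215/109⌋ = 1, remainder 106
⌊109/106⌋ = 1, remainder 3
⌊106/3⌋ = 35, remainder 1
⌊3/1⌋ = 3, remainder 0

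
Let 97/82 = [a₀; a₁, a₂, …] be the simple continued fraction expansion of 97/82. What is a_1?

97 = 1·82 + 15, so a_0 = 1
82 = 5·15 + 7, so a_1 = 5

5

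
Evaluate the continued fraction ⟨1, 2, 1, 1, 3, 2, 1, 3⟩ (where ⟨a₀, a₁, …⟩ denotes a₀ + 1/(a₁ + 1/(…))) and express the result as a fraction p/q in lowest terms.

303/218

Collapse the nested fraction from the inside out:
Start with 3.
1 + 1/(3/1) = 1 + 1/3 = 4/3
2 + 1/(4/3) = 2 + 3/4 = 11/4
3 + 1/(11/4) = 3 + 4/11 = 37/11
1 + 1/(37/11) = 1 + 11/37 = 48/37
1 + 1/(48/37) = 1 + 37/48 = 85/48
2 + 1/(85/48) = 2 + 48/85 = 218/85
1 + 1/(218/85) = 1 + 85/218 = 303/218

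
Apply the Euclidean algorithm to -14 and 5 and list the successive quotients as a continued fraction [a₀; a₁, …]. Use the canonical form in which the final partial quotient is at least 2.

[-3; 5]

-14 ÷ 5 → quotient -3, remainder 1
5 ÷ 1 → quotient 5, remainder 0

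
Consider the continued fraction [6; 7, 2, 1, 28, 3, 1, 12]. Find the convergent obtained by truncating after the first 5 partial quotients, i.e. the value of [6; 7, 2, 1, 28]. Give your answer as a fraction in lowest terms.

Start with 28.
1 + 1/(28/1) = 1 + 1/28 = 29/28
2 + 1/(29/28) = 2 + 28/29 = 86/29
7 + 1/(86/29) = 7 + 29/86 = 631/86
6 + 1/(631/86) = 6 + 86/631 = 3872/631

3872/631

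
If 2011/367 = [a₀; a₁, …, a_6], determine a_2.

Repeatedly divide and take the remainder:
⌊2011/367⌋ = 5, remainder 176
⌊367/176⌋ = 2, remainder 15
⌊176/15⌋ = 11, remainder 11

11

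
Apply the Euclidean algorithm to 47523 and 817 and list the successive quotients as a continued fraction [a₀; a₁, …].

47523 = 58·817 + 137, so a_0 = 58
817 = 5·137 + 132, so a_1 = 5
137 = 1·132 + 5, so a_2 = 1
132 = 26·5 + 2, so a_3 = 26
5 = 2·2 + 1, so a_4 = 2
2 = 2·1 + 0, so a_5 = 2

[58; 5, 1, 26, 2, 2]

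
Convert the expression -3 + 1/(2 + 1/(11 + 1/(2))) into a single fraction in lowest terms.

Collapse the nested fraction from the inside out:
Start with 2.
11 + 1/(2/1) = 11 + 1/2 = 23/2
2 + 1/(23/2) = 2 + 2/23 = 48/23
-3 + 1/(48/23) = -3 + 23/48 = -121/48

-121/48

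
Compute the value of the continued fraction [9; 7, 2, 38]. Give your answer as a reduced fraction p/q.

Build up convergents one term at a time:
a_0 = 9: 9/1
a_1 = 7: 64/7
a_2 = 2: 137/15
a_3 = 38: 5270/577

5270/577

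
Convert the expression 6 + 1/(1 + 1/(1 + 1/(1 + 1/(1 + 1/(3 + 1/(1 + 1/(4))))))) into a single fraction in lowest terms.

Build up convergents one term at a time:
a_0 = 6: 6/1
a_1 = 1: 7/1
a_2 = 1: 13/2
a_3 = 1: 20/3
a_4 = 1: 33/5
a_5 = 3: 119/18
a_6 = 1: 152/23
a_7 = 4: 727/110

727/110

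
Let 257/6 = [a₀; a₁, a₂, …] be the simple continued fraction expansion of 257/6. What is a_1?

1

⌊257/6⌋ = 42, remainder 5
⌊6/5⌋ = 1, remainder 1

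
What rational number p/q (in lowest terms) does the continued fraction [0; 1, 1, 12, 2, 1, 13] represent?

547/1053

Start with 13.
1 + 1/(13/1) = 1 + 1/13 = 14/13
2 + 1/(14/13) = 2 + 13/14 = 41/14
12 + 1/(41/14) = 12 + 14/41 = 506/41
1 + 1/(506/41) = 1 + 41/506 = 547/506
1 + 1/(547/506) = 1 + 506/547 = 1053/547
0 + 1/(1053/547) = 0 + 547/1053 = 547/1053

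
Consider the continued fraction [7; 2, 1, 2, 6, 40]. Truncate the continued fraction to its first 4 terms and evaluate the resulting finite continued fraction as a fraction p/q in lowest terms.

59/8

Start with 2.
1 + 1/(2/1) = 1 + 1/2 = 3/2
2 + 1/(3/2) = 2 + 2/3 = 8/3
7 + 1/(8/3) = 7 + 3/8 = 59/8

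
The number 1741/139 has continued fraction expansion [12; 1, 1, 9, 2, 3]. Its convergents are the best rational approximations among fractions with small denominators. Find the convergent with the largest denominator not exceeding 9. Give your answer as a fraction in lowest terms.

25/2

a_0 = 12: 12/1  (≤ bound)
a_1 = 1: 13/1  (≤ bound)
a_2 = 1: 25/2  (≤ bound)
a_3 = 9: 238/19  (> 9, stop)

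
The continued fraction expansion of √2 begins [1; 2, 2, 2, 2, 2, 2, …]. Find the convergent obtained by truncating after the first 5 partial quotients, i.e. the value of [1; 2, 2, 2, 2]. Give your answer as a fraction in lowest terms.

41/29

Start with 2.
2 + 1/(2/1) = 2 + 1/2 = 5/2
2 + 1/(5/2) = 2 + 2/5 = 12/5
2 + 1/(12/5) = 2 + 5/12 = 29/12
1 + 1/(29/12) = 1 + 12/29 = 41/29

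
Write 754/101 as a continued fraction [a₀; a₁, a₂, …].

754 = 7·101 + 47, so a_0 = 7
101 = 2·47 + 7, so a_1 = 2
47 = 6·7 + 5, so a_2 = 6
7 = 1·5 + 2, so a_3 = 1
5 = 2·2 + 1, so a_4 = 2
2 = 2·1 + 0, so a_5 = 2

[7; 2, 6, 1, 2, 2]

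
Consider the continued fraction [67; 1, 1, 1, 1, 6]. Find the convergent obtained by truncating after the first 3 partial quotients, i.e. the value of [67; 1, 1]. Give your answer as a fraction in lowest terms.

Collapse the nested fraction from the inside out:
Start with 1.
1 + 1/(1/1) = 1 + 1/1 = 2/1
67 + 1/(2/1) = 67 + 1/2 = 135/2

135/2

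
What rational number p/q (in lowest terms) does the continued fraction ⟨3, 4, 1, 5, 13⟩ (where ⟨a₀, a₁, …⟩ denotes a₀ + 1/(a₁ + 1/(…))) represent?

Start with 13.
5 + 1/(13/1) = 5 + 1/13 = 66/13
1 + 1/(66/13) = 1 + 13/66 = 79/66
4 + 1/(79/66) = 4 + 66/79 = 382/79
3 + 1/(382/79) = 3 + 79/382 = 1225/382

1225/382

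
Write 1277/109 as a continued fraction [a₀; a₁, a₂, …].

[11; 1, 2, 1, 1, 15]

Apply division with remainder until the remainder is 0:
1277 = 11·109 + 78, so a_0 = 11
109 = 1·78 + 31, so a_1 = 1
78 = 2·31 + 16, so a_2 = 2
31 = 1·16 + 15, so a_3 = 1
16 = 1·15 + 1, so a_4 = 1
15 = 15·1 + 0, so a_5 = 15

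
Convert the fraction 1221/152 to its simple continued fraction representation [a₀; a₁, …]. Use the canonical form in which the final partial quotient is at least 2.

1221 = 8·152 + 5, so a_0 = 8
152 = 30·5 + 2, so a_1 = 30
5 = 2·2 + 1, so a_2 = 2
2 = 2·1 + 0, so a_3 = 2

[8; 30, 2, 2]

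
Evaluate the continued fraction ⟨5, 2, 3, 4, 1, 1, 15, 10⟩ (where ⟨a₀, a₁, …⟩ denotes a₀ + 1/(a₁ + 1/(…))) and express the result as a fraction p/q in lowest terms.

Compute successive convergents:
a_0 = 5: 5/1
a_1 = 2: 11/2
a_2 = 3: 38/7
a_3 = 4: 163/30
a_4 = 1: 201/37
a_5 = 1: 364/67
a_6 = 15: 5661/1042
a_7 = 10: 56974/10487

56974/10487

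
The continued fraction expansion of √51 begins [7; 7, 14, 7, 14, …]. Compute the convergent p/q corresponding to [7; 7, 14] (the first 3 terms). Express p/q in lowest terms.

a_0 = 7: 7/1
a_1 = 7: 50/7
a_2 = 14: 707/99

707/99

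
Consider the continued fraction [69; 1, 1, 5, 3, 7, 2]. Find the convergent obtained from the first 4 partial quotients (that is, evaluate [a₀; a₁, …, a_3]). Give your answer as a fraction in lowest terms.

a_0 = 69: 69/1
a_1 = 1: 70/1
a_2 = 1: 139/2
a_3 = 5: 765/11

765/11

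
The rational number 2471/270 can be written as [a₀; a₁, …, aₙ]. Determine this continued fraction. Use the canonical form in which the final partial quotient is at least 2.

[9; 6, 1, 1, 2, 2, 3]

Repeatedly divide and take the remainder:
2471 ÷ 270 → quotient 9, remainder 41
270 ÷ 41 → quotient 6, remainder 24
41 ÷ 24 → quotient 1, remainder 17
24 ÷ 17 → quotient 1, remainder 7
17 ÷ 7 → quotient 2, remainder 3
7 ÷ 3 → quotient 2, remainder 1
3 ÷ 1 → quotient 3, remainder 0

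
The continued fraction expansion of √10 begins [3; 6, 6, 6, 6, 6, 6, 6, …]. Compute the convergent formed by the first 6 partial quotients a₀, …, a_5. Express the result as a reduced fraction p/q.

27379/8658

a_0 = 3: 3/1
a_1 = 6: 19/6
a_2 = 6: 117/37
a_3 = 6: 721/228
a_4 = 6: 4443/1405
a_5 = 6: 27379/8658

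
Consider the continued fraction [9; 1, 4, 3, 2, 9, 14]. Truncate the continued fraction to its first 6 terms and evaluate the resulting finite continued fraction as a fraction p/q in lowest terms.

3424/349

Compute successive convergents:
a_0 = 9: 9/1
a_1 = 1: 10/1
a_2 = 4: 49/5
a_3 = 3: 157/16
a_4 = 2: 363/37
a_5 = 9: 3424/349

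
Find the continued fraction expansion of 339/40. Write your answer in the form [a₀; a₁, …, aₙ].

[8; 2, 9, 2]

Apply division with remainder until the remainder is 0:
339 = 8·40 + 19, so a_0 = 8
40 = 2·19 + 2, so a_1 = 2
19 = 9·2 + 1, so a_2 = 9
2 = 2·1 + 0, so a_3 = 2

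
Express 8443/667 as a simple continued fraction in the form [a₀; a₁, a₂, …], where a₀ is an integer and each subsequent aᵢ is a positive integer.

8443 = 12·667 + 439, so a_0 = 12
667 = 1·439 + 228, so a_1 = 1
439 = 1·228 + 211, so a_2 = 1
228 = 1·211 + 17, so a_3 = 1
211 = 12·17 + 7, so a_4 = 12
17 = 2·7 + 3, so a_5 = 2
7 = 2·3 + 1, so a_6 = 2
3 = 3·1 + 0, so a_7 = 3

[12; 1, 1, 1, 12, 2, 2, 3]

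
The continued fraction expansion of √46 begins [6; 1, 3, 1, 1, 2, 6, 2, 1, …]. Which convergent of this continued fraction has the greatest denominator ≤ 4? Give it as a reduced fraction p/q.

27/4

a_0 = 6: 6/1  (≤ bound)
a_1 = 1: 7/1  (≤ bound)
a_2 = 3: 27/4  (≤ bound)
a_3 = 1: 34/5  (> 4, stop)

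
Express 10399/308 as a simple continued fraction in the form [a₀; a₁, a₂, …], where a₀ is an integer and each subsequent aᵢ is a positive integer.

[33; 1, 3, 4, 1, 1, 3, 2]

10399 = 33·308 + 235, so a_0 = 33
308 = 1·235 + 73, so a_1 = 1
235 = 3·73 + 16, so a_2 = 3
73 = 4·16 + 9, so a_3 = 4
16 = 1·9 + 7, so a_4 = 1
9 = 1·7 + 2, so a_5 = 1
7 = 3·2 + 1, so a_6 = 3
2 = 2·1 + 0, so a_7 = 2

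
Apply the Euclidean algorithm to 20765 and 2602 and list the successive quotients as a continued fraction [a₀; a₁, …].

[7; 1, 50, 51]

20765 ÷ 2602 → quotient 7, remainder 2551
2602 ÷ 2551 → quotient 1, remainder 51
2551 ÷ 51 → quotient 50, remainder 1
51 ÷ 1 → quotient 51, remainder 0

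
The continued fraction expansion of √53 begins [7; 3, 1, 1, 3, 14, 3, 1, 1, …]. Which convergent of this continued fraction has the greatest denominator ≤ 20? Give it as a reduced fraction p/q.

List convergents until the denominator exceeds the bound:
a_0 = 7: 7/1  (≤ bound)
a_1 = 3: 22/3  (≤ bound)
a_2 = 1: 29/4  (≤ bound)
a_3 = 1: 51/7  (≤ bound)
a_4 = 3: 182/25  (> 20, stop)

51/7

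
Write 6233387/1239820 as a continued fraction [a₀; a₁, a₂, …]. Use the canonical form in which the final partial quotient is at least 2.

Apply division with remainder until the remainder is 0:
⌊6233387/1239820⌋ = 5, remainder 34287
⌊1239820/34287⌋ = 36, remainder 5488
⌊34287/5488⌋ = 6, remainder 1359
⌊5488/1359⌋ = 4, remainder 52
⌊1359/52⌋ = 26, remainder 7
⌊52/7⌋ = 7, remainder 3
⌊7/3⌋ = 2, remainder 1
⌊3/1⌋ = 3, remainder 0

[5; 36, 6, 4, 26, 7, 2, 3]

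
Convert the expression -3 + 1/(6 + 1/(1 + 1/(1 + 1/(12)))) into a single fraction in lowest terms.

a_0 = -3: -3/1
a_1 = 6: -17/6
a_2 = 1: -20/7
a_3 = 1: -37/13
a_4 = 12: -464/163

-464/163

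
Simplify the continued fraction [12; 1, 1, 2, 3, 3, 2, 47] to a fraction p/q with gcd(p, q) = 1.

a_0 = 12: 12/1
a_1 = 1: 13/1
a_2 = 1: 25/2
a_3 = 2: 63/5
a_4 = 3: 214/17
a_5 = 3: 705/56
a_6 = 2: 1624/129
a_7 = 47: 77033/6119

77033/6119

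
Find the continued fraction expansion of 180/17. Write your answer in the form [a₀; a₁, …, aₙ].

Repeatedly divide and take the remainder:
180 = 10·17 + 10, so a_0 = 10
17 = 1·10 + 7, so a_1 = 1
10 = 1·7 + 3, so a_2 = 1
7 = 2·3 + 1, so a_3 = 2
3 = 3·1 + 0, so a_4 = 3

[10; 1, 1, 2, 3]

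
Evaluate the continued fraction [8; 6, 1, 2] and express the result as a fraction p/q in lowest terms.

Collapse the nested fraction from the inside out:
Start with 2.
1 + 1/(2/1) = 1 + 1/2 = 3/2
6 + 1/(3/2) = 6 + 2/3 = 20/3
8 + 1/(20/3) = 8 + 3/20 = 163/20

163/20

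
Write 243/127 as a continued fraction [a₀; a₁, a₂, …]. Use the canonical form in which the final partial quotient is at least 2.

[1; 1, 10, 1, 1, 5]

243 ÷ 127 → quotient 1, remainder 116
127 ÷ 116 → quotient 1, remainder 11
116 ÷ 11 → quotient 10, remainder 6
11 ÷ 6 → quotient 1, remainder 5
6 ÷ 5 → quotient 1, remainder 1
5 ÷ 1 → quotient 5, remainder 0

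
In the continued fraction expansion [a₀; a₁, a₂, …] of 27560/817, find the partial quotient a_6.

26

27560 ÷ 817 → quotient 33, remainder 599
817 ÷ 599 → quotient 1, remainder 218
599 ÷ 218 → quotient 2, remainder 163
218 ÷ 163 → quotient 1, remainder 55
163 ÷ 55 → quotient 2, remainder 53
55 ÷ 53 → quotient 1, remainder 2
53 ÷ 2 → quotient 26, remainder 1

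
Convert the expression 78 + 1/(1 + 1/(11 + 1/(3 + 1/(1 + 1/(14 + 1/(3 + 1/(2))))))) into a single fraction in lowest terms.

407140/5159

Start with 2.
3 + 1/(2/1) = 3 + 1/2 = 7/2
14 + 1/(7/2) = 14 + 2/7 = 100/7
1 + 1/(100/7) = 1 + 7/100 = 107/100
3 + 1/(107/100) = 3 + 100/107 = 421/107
11 + 1/(421/107) = 11 + 107/421 = 4738/421
1 + 1/(4738/421) = 1 + 421/4738 = 5159/4738
78 + 1/(5159/4738) = 78 + 4738/5159 = 407140/5159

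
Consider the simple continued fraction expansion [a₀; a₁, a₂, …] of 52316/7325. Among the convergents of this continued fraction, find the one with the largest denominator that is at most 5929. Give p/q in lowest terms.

6885/964

List convergents until the denominator exceeds the bound:
a_0 = 7: 7/1  (≤ bound)
a_1 = 7: 50/7  (≤ bound)
a_2 = 27: 1357/190  (≤ bound)
a_3 = 2: 2764/387  (≤ bound)
a_4 = 1: 4121/577  (≤ bound)
a_5 = 1: 6885/964  (≤ bound)
a_6 = 7: 52316/7325  (> 5929, stop)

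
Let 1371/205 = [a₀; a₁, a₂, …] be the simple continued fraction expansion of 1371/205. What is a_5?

1371 = 6·205 + 141, so a_0 = 6
205 = 1·141 + 64, so a_1 = 1
141 = 2·64 + 13, so a_2 = 2
64 = 4·13 + 12, so a_3 = 4
13 = 1·12 + 1, so a_4 = 1
12 = 12·1 + 0, so a_5 = 12

12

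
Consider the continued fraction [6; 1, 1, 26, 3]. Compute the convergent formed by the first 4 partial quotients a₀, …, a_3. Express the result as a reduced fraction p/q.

Build up convergents one term at a time:
a_0 = 6: 6/1
a_1 = 1: 7/1
a_2 = 1: 13/2
a_3 = 26: 345/53

345/53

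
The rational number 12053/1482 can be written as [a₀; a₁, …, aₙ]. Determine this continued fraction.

12053 ÷ 1482 → quotient 8, remainder 197
1482 ÷ 197 → quotient 7, remainder 103
197 ÷ 103 → quotient 1, remainder 94
103 ÷ 94 → quotient 1, remainder 9
94 ÷ 9 → quotient 10, remainder 4
9 ÷ 4 → quotient 2, remainder 1
4 ÷ 1 → quotient 4, remainder 0

[8; 7, 1, 1, 10, 2, 4]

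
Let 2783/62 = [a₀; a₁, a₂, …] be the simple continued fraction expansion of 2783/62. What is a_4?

2783 = 44·62 + 55, so a_0 = 44
62 = 1·55 + 7, so a_1 = 1
55 = 7·7 + 6, so a_2 = 7
7 = 1·6 + 1, so a_3 = 1
6 = 6·1 + 0, so a_4 = 6

6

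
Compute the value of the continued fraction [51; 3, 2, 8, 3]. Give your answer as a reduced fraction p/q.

9437/184

Compute successive convergents:
a_0 = 51: 51/1
a_1 = 3: 154/3
a_2 = 2: 359/7
a_3 = 8: 3026/59
a_4 = 3: 9437/184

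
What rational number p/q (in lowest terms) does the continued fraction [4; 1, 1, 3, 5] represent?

a_0 = 4: 4/1
a_1 = 1: 5/1
a_2 = 1: 9/2
a_3 = 3: 32/7
a_4 = 5: 169/37

169/37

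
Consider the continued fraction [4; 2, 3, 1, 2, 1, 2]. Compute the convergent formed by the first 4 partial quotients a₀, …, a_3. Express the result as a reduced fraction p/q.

Start with 1.
3 + 1/(1/1) = 3 + 1/1 = 4/1
2 + 1/(4/1) = 2 + 1/4 = 9/4
4 + 1/(9/4) = 4 + 4/9 = 40/9

40/9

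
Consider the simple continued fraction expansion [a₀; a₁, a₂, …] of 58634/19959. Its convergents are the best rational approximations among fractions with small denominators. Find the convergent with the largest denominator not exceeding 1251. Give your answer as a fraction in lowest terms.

1651/562

a_0 = 2: 2/1  (≤ bound)
a_1 = 1: 3/1  (≤ bound)
a_2 = 15: 47/16  (≤ bound)
a_3 = 17: 802/273  (≤ bound)
a_4 = 1: 849/289  (≤ bound)
a_5 = 1: 1651/562  (≤ bound)
a_6 = 35: 58634/19959  (> 1251, stop)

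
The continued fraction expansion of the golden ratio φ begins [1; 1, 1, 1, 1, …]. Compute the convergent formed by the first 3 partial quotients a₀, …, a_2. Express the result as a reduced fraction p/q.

a_0 = 1: 1/1
a_1 = 1: 2/1
a_2 = 1: 3/2

3/2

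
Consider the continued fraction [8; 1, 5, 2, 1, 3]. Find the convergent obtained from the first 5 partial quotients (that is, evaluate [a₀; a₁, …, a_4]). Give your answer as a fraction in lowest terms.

168/19

Start with 1.
2 + 1/(1/1) = 2 + 1/1 = 3/1
5 + 1/(3/1) = 5 + 1/3 = 16/3
1 + 1/(16/3) = 1 + 3/16 = 19/16
8 + 1/(19/16) = 8 + 16/19 = 168/19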